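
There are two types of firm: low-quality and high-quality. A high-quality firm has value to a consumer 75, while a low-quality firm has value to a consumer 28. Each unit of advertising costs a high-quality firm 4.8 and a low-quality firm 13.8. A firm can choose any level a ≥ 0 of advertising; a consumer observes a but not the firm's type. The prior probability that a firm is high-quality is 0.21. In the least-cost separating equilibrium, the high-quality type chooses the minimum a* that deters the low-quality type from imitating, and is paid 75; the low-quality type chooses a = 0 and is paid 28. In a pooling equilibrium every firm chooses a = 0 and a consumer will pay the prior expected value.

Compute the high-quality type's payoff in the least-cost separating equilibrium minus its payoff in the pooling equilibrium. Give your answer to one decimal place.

Least-cost separating signal: a* solves 28 = 75 − 13.8·a*, so a* = (75 − 28)/13.8 ≈ 3.4058.
High-quality type's separating payoff: 75 − 4.8 × a* = 75 − 4.8 × (75 − 28)/13.8 = 75 − 225.6/13.8 ≈ 58.652.
Pooling payoff: 0.21 × 75 + 0.79 × 28 = 37.87.
Difference: 58.652 − 37.87 = 20.782, i.e. 20.8 to one decimal place.
The high-quality type prefers to separate.

20.8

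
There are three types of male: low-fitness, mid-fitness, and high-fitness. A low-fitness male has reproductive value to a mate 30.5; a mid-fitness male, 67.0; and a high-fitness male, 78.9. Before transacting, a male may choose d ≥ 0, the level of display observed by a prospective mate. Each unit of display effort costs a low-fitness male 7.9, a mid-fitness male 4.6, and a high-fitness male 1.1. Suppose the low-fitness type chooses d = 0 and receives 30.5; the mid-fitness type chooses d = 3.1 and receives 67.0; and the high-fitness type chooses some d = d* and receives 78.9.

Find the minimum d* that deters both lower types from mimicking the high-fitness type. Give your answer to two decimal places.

6.13

Low-fitness type (on-path payoff 30.5) won't mimic when 30.5 ≥ 78.9 − 7.9·d*, i.e. d* ≥ 6.13.
Mid-fitness type (on-path payoff 67.0 − 4.6×3.1 = 52.74) won't mimic when 52.74 ≥ 78.9 − 4.6·d*, i.e. d* ≥ 5.69.
Both must hold, so d* = max(6.13, 5.69) = 6.13. The low-fitness type's constraint binds.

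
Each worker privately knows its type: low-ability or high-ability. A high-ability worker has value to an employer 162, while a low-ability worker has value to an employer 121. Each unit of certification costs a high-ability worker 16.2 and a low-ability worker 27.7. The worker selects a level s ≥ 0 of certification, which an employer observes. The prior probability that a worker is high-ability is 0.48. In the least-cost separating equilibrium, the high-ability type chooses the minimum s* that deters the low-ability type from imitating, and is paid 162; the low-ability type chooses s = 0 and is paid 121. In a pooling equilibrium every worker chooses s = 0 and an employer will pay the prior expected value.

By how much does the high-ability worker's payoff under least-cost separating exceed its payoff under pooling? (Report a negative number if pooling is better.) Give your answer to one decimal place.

Least-cost separating signal: s* solves 121 = 162 − 27.7·s*, so s* = (162 − 121)/27.7 ≈ 1.4801.
High-ability type's separating payoff: 162 − 16.2 × s* = 162 − 16.2 × (162 − 121)/27.7 = 162 − 664.2/27.7 ≈ 138.022.
Pooling payoff: 0.48 × 162 + 0.52 × 121 = 140.68.
Difference: 138.022 − 140.68 = -2.658, i.e. -2.7 to one decimal place.
The high-ability type would prefer the pooling outcome.

-2.7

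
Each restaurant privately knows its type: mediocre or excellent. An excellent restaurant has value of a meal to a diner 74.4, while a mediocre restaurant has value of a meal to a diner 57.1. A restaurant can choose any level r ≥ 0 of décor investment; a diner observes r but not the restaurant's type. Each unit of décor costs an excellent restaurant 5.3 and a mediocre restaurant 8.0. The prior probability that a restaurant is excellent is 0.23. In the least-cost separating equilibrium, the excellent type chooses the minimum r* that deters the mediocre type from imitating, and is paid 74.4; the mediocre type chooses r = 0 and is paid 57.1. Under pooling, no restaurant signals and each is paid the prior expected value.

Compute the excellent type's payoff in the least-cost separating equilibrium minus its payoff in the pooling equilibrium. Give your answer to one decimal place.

Least-cost separating signal: r* solves 57.1 = 74.4 − 8.0·r*, so r* = (74.4 − 57.1)/8.0 = 2.1625.
Excellent type's separating payoff: 74.4 − 5.3 × r* = 74.4 − 5.3 × (74.4 − 57.1)/8.0 = 74.4 − 91.69/8.0 ≈ 62.939.
Pooling payoff: 0.23 × 74.4 + 0.77 × 57.1 = 61.079.
Difference: 62.939 − 61.079 = 1.86, i.e. 1.9 to one decimal place.
The excellent type prefers to separate.

1.9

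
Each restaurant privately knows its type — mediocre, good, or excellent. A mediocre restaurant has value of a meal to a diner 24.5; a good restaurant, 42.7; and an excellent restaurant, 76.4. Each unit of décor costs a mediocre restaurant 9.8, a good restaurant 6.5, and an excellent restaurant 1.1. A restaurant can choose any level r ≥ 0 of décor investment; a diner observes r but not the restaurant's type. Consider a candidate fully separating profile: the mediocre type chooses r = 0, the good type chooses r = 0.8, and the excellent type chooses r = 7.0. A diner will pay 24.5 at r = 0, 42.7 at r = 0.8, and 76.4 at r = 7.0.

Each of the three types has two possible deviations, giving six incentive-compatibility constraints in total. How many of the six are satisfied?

5

Good (own payoff 42.7 − 6.5×0.8 = 37.5): to r=0 gives 24.5 → no gain ✓; to r=7.0 gives 76.4 − 6.5×7.0 = 30.9 → no gain ✓.
Excellent (own payoff 76.4 − 1.1×7.0 = 68.7): to r=0 gives 24.5 → no gain ✓; to r=0.8 gives 42.7 − 1.1×0.8 = 41.82 → no gain ✓.
Mediocre (own payoff 24.5): to r=0.8 gives 42.7 − 9.8×0.8 = 34.86 → profitable ✗; to r=7.0 gives 76.4 − 9.8×7.0 = 7.8 → no gain ✓.
5 of the 6 constraints hold; not an equilibrium.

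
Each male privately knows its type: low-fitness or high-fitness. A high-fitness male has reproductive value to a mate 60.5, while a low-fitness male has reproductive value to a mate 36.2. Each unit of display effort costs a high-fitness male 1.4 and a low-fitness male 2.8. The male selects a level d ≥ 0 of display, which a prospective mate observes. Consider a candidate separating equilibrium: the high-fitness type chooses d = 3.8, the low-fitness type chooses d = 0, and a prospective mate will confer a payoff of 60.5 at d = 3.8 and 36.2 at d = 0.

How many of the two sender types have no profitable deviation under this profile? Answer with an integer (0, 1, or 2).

Low-fitness type: stay at 0 → 36.2; mimic → 60.5 − 2.8 × 3.8 = 49.86. IC fails (36.2 < 49.86).
High-fitness type: signal → 60.5 − 1.4 × 3.8 = 55.18; deviate to 0 → 36.2. IC holds (55.18 ≥ 36.2).
1 of 2 constraints hold, so this profile is not an equilibrium.

1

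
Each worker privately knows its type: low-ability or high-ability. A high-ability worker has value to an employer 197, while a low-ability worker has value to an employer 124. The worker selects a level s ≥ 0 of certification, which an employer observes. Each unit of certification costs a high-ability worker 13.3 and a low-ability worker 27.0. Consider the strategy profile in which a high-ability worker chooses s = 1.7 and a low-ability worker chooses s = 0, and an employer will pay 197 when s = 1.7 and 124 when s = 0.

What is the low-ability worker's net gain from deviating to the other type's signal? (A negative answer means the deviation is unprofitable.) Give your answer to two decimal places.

Playing s = 0 the low-ability worker receives 124.
Deviating to s = 1.7 brings payment 197 at cost 27.0 × 1.7 = 45.9, netting 151.1.
Gain from deviating: 151.1 − 124 = 27.10.
The gain is positive, so the low-ability type's incentive-compatibility constraint is violated — this profile is not a separating equilibrium.

27.10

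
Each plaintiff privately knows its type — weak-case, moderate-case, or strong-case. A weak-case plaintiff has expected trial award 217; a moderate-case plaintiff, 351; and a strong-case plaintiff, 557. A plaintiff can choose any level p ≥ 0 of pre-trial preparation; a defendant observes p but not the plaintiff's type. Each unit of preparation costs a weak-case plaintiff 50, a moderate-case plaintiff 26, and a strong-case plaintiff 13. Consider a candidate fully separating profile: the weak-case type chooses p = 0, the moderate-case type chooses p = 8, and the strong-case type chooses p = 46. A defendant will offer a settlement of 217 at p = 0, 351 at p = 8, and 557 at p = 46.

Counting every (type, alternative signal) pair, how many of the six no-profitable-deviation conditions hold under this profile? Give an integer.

Weak-case (own payoff 217): to p=8 gives 351 − 50×8 = -49 → no gain ✓; to p=46 gives 557 − 50×46 = -1743 → no gain ✓.
Moderate-case (own payoff 351 − 26×8 = 143): to p=0 gives 217 → profitable ✗; to p=46 gives 557 − 26×46 = -639 → no gain ✓.
Strong-case (own payoff 557 − 13×46 = -41): to p=0 gives 217 → profitable ✗; to p=8 gives 351 − 13×8 = 247 → profitable ✗.
3 of the 6 constraints hold; not an equilibrium.

3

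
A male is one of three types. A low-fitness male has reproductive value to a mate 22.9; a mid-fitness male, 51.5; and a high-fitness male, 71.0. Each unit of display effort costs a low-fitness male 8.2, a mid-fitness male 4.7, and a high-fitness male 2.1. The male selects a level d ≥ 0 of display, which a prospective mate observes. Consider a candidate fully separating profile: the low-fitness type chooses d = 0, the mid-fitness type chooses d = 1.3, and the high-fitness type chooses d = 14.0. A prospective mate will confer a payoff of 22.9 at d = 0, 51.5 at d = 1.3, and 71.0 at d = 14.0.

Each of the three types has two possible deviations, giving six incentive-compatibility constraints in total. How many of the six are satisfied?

Low-fitness (own payoff 22.9): to d=1.3 gives 51.5 − 8.2×1.3 = 40.84 → profitable ✗; to d=14.0 gives 71.0 − 8.2×14.0 = -43.8 → no gain ✓.
High-fitness (own payoff 71.0 − 2.1×14.0 = 41.6): to d=0 gives 22.9 → no gain ✓; to d=1.3 gives 51.5 − 2.1×1.3 = 48.77 → profitable ✗.
Mid-fitness (own payoff 51.5 − 4.7×1.3 = 45.39): to d=0 gives 22.9 → no gain ✓; to d=14.0 gives 71.0 − 4.7×14.0 = 5.2 → no gain ✓.
4 of the 6 constraints hold; not an equilibrium.

4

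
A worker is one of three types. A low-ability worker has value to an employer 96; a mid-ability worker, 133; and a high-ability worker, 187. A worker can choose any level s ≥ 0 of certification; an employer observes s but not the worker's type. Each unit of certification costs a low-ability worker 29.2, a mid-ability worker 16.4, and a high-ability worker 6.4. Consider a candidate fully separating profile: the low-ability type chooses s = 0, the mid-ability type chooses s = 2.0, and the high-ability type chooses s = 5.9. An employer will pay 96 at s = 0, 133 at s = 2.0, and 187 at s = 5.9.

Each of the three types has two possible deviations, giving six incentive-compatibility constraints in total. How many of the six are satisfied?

Mid-ability (own payoff 133 − 16.4×2.0 = 100.2): to s=0 gives 96 → no gain ✓; to s=5.9 gives 187 − 16.4×5.9 = 90.24 → no gain ✓.
Low-ability (own payoff 96): to s=2.0 gives 133 − 29.2×2.0 = 74.6 → no gain ✓; to s=5.9 gives 187 − 29.2×5.9 = 14.72 → no gain ✓.
High-ability (own payoff 187 − 6.4×5.9 = 149.24): to s=0 gives 96 → no gain ✓; to s=2.0 gives 133 − 6.4×2.0 = 120.2 → no gain ✓.
6 of the 6 constraints hold; this profile is a separating equilibrium.

6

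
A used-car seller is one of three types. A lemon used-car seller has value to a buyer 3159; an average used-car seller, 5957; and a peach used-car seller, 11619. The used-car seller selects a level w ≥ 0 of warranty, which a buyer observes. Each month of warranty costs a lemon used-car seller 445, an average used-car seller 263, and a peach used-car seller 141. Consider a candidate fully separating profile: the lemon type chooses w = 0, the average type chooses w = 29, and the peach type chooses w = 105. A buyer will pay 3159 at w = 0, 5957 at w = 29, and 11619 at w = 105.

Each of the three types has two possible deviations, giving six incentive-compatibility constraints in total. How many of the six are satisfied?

3

Peach (own payoff 11619 − 141×105 = -3186): to w=0 gives 3159 → profitable ✗; to w=29 gives 5957 − 141×29 = 1868 → profitable ✗.
Average (own payoff 5957 − 263×29 = -1670): to w=0 gives 3159 → profitable ✗; to w=105 gives 11619 − 263×105 = -15996 → no gain ✓.
Lemon (own payoff 3159): to w=29 gives 5957 − 445×29 = -6948 → no gain ✓; to w=105 gives 11619 − 445×105 = -35106 → no gain ✓.
3 of the 6 constraints hold; not an equilibrium.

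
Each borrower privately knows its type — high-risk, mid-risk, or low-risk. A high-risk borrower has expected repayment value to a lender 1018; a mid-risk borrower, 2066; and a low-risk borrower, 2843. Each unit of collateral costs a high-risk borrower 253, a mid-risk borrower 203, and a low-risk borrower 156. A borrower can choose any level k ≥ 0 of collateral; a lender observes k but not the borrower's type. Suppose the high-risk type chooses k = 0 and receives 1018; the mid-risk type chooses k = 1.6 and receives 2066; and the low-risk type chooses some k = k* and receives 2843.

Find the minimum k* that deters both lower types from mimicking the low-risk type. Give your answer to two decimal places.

7.21

Mid-risk type (on-path payoff 2066 − 203×1.6 = 1741.2) won't mimic when 1741.2 ≥ 2843 − 203·k*, i.e. k* ≥ 5.43.
High-risk type (on-path payoff 1018) won't mimic when 1018 ≥ 2843 − 253·k*, i.e. k* ≥ 7.21.
Both must hold, so k* = max(7.21, 5.43) = 7.21. The high-risk type's constraint binds.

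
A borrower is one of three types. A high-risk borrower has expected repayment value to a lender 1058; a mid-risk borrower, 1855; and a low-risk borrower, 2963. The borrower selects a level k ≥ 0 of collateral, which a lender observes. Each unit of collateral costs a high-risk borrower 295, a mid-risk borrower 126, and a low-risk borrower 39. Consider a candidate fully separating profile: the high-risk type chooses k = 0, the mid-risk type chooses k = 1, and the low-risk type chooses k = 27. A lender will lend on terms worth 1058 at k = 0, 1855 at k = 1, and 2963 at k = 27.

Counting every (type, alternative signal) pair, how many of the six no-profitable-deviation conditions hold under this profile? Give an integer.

Mid-risk (own payoff 1855 − 126×1 = 1729): to k=0 gives 1058 → no gain ✓; to k=27 gives 2963 − 126×27 = -439 → no gain ✓.
High-risk (own payoff 1058): to k=1 gives 1855 − 295×1 = 1560 → profitable ✗; to k=27 gives 2963 − 295×27 = -5002 → no gain ✓.
Low-risk (own payoff 2963 − 39×27 = 1910): to k=0 gives 1058 → no gain ✓; to k=1 gives 1855 − 39×1 = 1816 → no gain ✓.
5 of the 6 constraints hold; not an equilibrium.

5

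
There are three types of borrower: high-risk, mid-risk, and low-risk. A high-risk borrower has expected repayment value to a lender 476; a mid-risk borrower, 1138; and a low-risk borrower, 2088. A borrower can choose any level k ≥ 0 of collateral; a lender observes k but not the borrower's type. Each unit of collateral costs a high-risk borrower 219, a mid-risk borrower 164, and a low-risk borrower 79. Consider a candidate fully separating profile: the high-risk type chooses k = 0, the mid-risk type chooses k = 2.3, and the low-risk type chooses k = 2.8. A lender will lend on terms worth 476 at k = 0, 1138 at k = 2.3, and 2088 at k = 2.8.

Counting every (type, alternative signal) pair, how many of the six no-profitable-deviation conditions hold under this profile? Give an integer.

Mid-risk (own payoff 1138 − 164×2.3 = 760.8): to k=0 gives 476 → no gain ✓; to k=2.8 gives 2088 − 164×2.8 = 1628.8 → profitable ✗.
High-risk (own payoff 476): to k=2.3 gives 1138 − 219×2.3 = 634.3 → profitable ✗; to k=2.8 gives 2088 − 219×2.8 = 1474.8 → profitable ✗.
Low-risk (own payoff 2088 − 79×2.8 = 1866.8): to k=0 gives 476 → no gain ✓; to k=2.3 gives 1138 − 79×2.3 = 956.3 → no gain ✓.
3 of the 6 constraints hold; not an equilibrium.

3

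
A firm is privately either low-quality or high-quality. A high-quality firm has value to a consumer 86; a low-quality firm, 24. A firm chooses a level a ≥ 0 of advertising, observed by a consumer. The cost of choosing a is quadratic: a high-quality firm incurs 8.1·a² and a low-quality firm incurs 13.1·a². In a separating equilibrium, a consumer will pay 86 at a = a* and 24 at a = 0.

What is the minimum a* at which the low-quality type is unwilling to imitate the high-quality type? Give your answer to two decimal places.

The low-quality type at a = 0 receives 24; imitating at a* yields 86 − 13.1·a*².
Indifference: 24 = 86 − 13.1·a*², so a*² = (86 − 24) / 13.1 ≈ 4.7328.
a* = √4.7328 ≈ 2.18.

2.18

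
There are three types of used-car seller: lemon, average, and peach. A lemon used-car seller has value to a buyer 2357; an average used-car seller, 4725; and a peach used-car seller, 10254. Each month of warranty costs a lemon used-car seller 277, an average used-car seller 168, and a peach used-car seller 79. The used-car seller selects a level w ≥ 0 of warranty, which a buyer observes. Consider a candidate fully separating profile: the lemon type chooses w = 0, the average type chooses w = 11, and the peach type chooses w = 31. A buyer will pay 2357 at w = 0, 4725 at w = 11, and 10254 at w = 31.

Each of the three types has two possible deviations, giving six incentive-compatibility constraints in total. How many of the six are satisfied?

Lemon (own payoff 2357): to w=11 gives 4725 − 277×11 = 1678 → no gain ✓; to w=31 gives 10254 − 277×31 = 1667 → no gain ✓.
Peach (own payoff 10254 − 79×31 = 7805): to w=0 gives 2357 → no gain ✓; to w=11 gives 4725 − 79×11 = 3856 → no gain ✓.
Average (own payoff 4725 − 168×11 = 2877): to w=0 gives 2357 → no gain ✓; to w=31 gives 10254 − 168×31 = 5046 → profitable ✗.
5 of the 6 constraints hold; not an equilibrium.

5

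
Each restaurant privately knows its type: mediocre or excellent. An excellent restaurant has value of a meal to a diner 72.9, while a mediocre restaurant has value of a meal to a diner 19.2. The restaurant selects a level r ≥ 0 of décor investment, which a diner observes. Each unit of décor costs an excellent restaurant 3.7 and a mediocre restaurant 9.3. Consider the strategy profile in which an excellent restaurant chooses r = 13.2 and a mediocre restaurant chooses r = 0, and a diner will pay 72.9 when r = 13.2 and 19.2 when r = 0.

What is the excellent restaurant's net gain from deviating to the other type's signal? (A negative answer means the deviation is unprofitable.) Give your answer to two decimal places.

Playing r = 13.2 the excellent restaurant receives 72.9 − 3.7 × 13.2 = 24.06.
Deviating to r = 0 yields 19.2 instead.
Gain from deviating: 19.2 − 24.06 = -4.86.
The gain is negative, so the excellent type's incentive-compatibility constraint is satisfied.

-4.86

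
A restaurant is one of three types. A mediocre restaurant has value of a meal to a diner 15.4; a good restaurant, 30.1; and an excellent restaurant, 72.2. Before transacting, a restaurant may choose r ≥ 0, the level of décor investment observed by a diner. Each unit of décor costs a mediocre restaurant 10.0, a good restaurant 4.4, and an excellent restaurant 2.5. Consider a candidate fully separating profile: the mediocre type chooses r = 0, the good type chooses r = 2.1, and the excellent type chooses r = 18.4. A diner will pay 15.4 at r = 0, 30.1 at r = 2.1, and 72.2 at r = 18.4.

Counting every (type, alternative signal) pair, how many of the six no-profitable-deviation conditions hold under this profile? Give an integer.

6

Mediocre (own payoff 15.4): to r=2.1 gives 30.1 − 10.0×2.1 = 9.1 → no gain ✓; to r=18.4 gives 72.2 − 10.0×18.4 = -111.8 → no gain ✓.
Excellent (own payoff 72.2 − 2.5×18.4 = 26.2): to r=0 gives 15.4 → no gain ✓; to r=2.1 gives 30.1 − 2.5×2.1 = 24.85 → no gain ✓.
Good (own payoff 30.1 − 4.4×2.1 = 20.86): to r=0 gives 15.4 → no gain ✓; to r=18.4 gives 72.2 − 4.4×18.4 = -8.76 → no gain ✓.
6 of the 6 constraints hold; this profile is a separating equilibrium.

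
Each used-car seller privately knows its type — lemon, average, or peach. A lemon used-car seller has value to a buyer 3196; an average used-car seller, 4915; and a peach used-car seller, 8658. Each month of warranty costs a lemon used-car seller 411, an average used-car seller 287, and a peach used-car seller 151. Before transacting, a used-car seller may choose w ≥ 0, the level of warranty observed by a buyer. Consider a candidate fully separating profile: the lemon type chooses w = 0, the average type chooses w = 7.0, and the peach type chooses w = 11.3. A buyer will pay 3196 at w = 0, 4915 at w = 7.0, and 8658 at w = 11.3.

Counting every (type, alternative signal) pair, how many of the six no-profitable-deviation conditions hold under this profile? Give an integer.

Average (own payoff 4915 − 287×7.0 = 2906): to w=0 gives 3196 → profitable ✗; to w=11.3 gives 8658 − 287×11.3 = 5414.9 → profitable ✗.
Lemon (own payoff 3196): to w=7.0 gives 4915 − 411×7.0 = 2038 → no gain ✓; to w=11.3 gives 8658 − 411×11.3 = 4013.7 → profitable ✗.
Peach (own payoff 8658 − 151×11.3 = 6951.7): to w=0 gives 3196 → no gain ✓; to w=7.0 gives 4915 − 151×7.0 = 3858 → no gain ✓.
3 of the 6 constraints hold; not an equilibrium.

3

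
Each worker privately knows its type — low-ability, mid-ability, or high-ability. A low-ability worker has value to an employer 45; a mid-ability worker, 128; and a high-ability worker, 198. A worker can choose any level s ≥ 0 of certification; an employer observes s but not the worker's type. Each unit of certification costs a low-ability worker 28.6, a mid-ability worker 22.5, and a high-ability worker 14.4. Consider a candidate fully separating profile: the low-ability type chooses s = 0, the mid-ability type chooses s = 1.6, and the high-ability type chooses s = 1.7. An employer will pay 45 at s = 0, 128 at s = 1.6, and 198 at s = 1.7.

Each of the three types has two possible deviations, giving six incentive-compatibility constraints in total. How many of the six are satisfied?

Mid-ability (own payoff 128 − 22.5×1.6 = 92): to s=0 gives 45 → no gain ✓; to s=1.7 gives 198 − 22.5×1.7 = 159.75 → profitable ✗.
High-ability (own payoff 198 − 14.4×1.7 = 173.52): to s=0 gives 45 → no gain ✓; to s=1.6 gives 128 − 14.4×1.6 = 104.96 → no gain ✓.
Low-ability (own payoff 45): to s=1.6 gives 128 − 28.6×1.6 = 82.24 → profitable ✗; to s=1.7 gives 198 − 28.6×1.7 = 149.38 → profitable ✗.
3 of the 6 constraints hold; not an equilibrium.

3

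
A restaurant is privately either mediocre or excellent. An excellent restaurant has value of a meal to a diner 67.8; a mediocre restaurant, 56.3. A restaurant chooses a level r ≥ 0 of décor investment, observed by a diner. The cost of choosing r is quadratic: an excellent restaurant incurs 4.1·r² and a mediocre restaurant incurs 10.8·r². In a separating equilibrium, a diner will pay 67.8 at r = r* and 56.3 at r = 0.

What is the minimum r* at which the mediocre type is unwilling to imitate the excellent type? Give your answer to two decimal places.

The mediocre type at r = 0 receives 56.3; imitating at r* yields 67.8 − 10.8·r*².
Indifference: 56.3 = 67.8 − 10.8·r*², so r*² = (67.8 − 56.3) / 10.8 ≈ 1.0648.
r* = √1.0648 ≈ 1.03.

1.03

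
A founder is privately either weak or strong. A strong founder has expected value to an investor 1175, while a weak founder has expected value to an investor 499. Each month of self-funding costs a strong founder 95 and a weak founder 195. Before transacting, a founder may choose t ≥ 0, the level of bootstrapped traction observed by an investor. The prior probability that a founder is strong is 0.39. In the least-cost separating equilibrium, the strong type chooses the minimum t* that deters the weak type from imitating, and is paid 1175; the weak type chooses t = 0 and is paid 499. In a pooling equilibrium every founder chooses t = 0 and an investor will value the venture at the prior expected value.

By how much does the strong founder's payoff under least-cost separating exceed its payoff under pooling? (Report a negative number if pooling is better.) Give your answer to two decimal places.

83.03

Least-cost separating signal: t* solves 499 = 1175 − 195·t*, so t* = (1175 − 499)/195 ≈ 3.4667.
Strong type's separating payoff: 1175 − 95 × t* = 1175 − 95 × (1175 − 499)/195 = 1175 − 64220/195 ≈ 845.6667.
Pooling payoff: 0.39 × 1175 + 0.61 × 499 = 762.64.
Difference: 845.6667 − 762.64 = 83.0267, i.e. 83.03 to two decimal places.
The strong type prefers to separate.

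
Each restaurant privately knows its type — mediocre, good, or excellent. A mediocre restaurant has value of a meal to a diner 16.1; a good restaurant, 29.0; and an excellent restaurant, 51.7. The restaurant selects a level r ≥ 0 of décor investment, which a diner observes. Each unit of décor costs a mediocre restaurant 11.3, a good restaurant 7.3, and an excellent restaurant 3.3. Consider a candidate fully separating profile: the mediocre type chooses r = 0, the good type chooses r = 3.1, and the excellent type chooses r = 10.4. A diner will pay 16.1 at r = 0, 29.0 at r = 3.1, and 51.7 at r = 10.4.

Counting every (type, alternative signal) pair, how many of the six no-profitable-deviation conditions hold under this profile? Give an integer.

Excellent (own payoff 51.7 − 3.3×10.4 = 17.38): to r=0 gives 16.1 → no gain ✓; to r=3.1 gives 29.0 − 3.3×3.1 = 18.77 → profitable ✗.
Mediocre (own payoff 16.1): to r=3.1 gives 29.0 − 11.3×3.1 = -6.03 → no gain ✓; to r=10.4 gives 51.7 − 11.3×10.4 = -65.82 → no gain ✓.
Good (own payoff 29.0 − 7.3×3.1 = 6.37): to r=0 gives 16.1 → profitable ✗; to r=10.4 gives 51.7 − 7.3×10.4 = -24.22 → no gain ✓.
4 of the 6 constraints hold; not an equilibrium.

4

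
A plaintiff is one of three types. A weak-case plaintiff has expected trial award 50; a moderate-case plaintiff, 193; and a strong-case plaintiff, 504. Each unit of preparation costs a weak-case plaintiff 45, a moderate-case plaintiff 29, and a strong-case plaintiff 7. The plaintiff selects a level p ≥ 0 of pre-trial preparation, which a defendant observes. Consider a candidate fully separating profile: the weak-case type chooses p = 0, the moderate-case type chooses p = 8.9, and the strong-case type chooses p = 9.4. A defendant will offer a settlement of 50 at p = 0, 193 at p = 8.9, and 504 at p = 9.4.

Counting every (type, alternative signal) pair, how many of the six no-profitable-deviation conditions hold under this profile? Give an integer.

3

Weak-case (own payoff 50): to p=8.9 gives 193 − 45×8.9 = -207.5 → no gain ✓; to p=9.4 gives 504 − 45×9.4 = 81 → profitable ✗.
Strong-case (own payoff 504 − 7×9.4 = 438.2): to p=0 gives 50 → no gain ✓; to p=8.9 gives 193 − 7×8.9 = 130.7 → no gain ✓.
Moderate-case (own payoff 193 − 29×8.9 = -65.1): to p=0 gives 50 → profitable ✗; to p=9.4 gives 504 − 29×9.4 = 231.4 → profitable ✗.
3 of the 6 constraints hold; not an equilibrium.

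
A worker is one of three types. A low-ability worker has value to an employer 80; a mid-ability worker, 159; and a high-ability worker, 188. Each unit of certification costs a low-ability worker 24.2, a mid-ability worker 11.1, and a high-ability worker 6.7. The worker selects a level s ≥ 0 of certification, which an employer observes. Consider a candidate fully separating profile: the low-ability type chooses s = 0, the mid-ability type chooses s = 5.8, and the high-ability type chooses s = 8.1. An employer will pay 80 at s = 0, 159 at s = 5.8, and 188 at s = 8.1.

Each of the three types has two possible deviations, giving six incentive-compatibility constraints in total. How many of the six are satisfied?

Mid-ability (own payoff 159 − 11.1×5.8 = 94.62): to s=0 gives 80 → no gain ✓; to s=8.1 gives 188 − 11.1×8.1 = 98.09 → profitable ✗.
High-ability (own payoff 188 − 6.7×8.1 = 133.73): to s=0 gives 80 → no gain ✓; to s=5.8 gives 159 − 6.7×5.8 = 120.14 → no gain ✓.
Low-ability (own payoff 80): to s=5.8 gives 159 − 24.2×5.8 = 18.64 → no gain ✓; to s=8.1 gives 188 − 24.2×8.1 = -8.02 → no gain ✓.
5 of the 6 constraints hold; not an equilibrium.

5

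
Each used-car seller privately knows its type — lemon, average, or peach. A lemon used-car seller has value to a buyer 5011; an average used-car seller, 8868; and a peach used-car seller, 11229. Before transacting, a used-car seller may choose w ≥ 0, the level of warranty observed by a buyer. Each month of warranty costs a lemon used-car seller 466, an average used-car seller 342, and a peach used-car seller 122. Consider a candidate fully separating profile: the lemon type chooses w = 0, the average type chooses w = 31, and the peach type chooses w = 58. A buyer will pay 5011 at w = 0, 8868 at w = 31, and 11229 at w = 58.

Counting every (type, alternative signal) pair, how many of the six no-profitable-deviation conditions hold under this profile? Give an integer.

Lemon (own payoff 5011): to w=31 gives 8868 − 466×31 = -5578 → no gain ✓; to w=58 gives 11229 − 466×58 = -15799 → no gain ✓.
Peach (own payoff 11229 − 122×58 = 4153): to w=0 gives 5011 → profitable ✗; to w=31 gives 8868 − 122×31 = 5086 → profitable ✗.
Average (own payoff 8868 − 342×31 = -1734): to w=0 gives 5011 → profitable ✗; to w=58 gives 11229 − 342×58 = -8607 → no gain ✓.
3 of the 6 constraints hold; not an equilibrium.

3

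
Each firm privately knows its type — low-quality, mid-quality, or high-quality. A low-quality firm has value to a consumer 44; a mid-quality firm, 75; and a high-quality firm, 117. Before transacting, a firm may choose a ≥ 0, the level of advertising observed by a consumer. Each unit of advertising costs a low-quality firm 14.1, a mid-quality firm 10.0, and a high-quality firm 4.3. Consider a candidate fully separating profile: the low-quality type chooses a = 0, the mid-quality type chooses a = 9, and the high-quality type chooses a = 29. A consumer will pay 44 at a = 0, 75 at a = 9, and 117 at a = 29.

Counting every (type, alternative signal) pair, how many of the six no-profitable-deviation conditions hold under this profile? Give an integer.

Low-quality (own payoff 44): to a=9 gives 75 − 14.1×9 = -51.9 → no gain ✓; to a=29 gives 117 − 14.1×29 = -291.9 → no gain ✓.
Mid-quality (own payoff 75 − 10.0×9 = -15): to a=0 gives 44 → profitable ✗; to a=29 gives 117 − 10.0×29 = -173 → no gain ✓.
High-quality (own payoff 117 − 4.3×29 = -7.7): to a=0 gives 44 → profitable ✗; to a=9 gives 75 − 4.3×9 = 36.3 → profitable ✗.
3 of the 6 constraints hold; not an equilibrium.

3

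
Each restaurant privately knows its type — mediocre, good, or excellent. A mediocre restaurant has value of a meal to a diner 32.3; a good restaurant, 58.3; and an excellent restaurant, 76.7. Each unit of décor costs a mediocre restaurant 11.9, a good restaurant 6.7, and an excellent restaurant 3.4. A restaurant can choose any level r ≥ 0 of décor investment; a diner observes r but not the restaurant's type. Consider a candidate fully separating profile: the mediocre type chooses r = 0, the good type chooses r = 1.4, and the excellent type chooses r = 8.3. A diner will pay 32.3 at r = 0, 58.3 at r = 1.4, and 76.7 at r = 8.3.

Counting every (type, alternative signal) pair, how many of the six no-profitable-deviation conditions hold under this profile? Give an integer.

Excellent (own payoff 76.7 − 3.4×8.3 = 48.48): to r=0 gives 32.3 → no gain ✓; to r=1.4 gives 58.3 − 3.4×1.4 = 53.54 → profitable ✗.
Good (own payoff 58.3 − 6.7×1.4 = 48.92): to r=0 gives 32.3 → no gain ✓; to r=8.3 gives 76.7 − 6.7×8.3 = 21.09 → no gain ✓.
Mediocre (own payoff 32.3): to r=1.4 gives 58.3 − 11.9×1.4 = 41.64 → profitable ✗; to r=8.3 gives 76.7 − 11.9×8.3 = -22.07 → no gain ✓.
4 of the 6 constraints hold; not an equilibrium.

4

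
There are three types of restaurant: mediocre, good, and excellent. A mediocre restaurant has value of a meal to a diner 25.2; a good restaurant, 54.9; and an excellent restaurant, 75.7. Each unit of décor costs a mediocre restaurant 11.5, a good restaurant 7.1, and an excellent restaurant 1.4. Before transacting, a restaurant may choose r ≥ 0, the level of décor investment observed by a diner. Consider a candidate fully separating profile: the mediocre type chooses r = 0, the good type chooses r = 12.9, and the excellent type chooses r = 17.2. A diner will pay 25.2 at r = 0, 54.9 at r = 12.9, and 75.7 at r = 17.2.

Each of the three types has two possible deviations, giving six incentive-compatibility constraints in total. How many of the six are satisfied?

5

Mediocre (own payoff 25.2): to r=12.9 gives 54.9 − 11.5×12.9 = -93.45 → no gain ✓; to r=17.2 gives 75.7 − 11.5×17.2 = -122.1 → no gain ✓.
Good (own payoff 54.9 − 7.1×12.9 = -36.69): to r=0 gives 25.2 → profitable ✗; to r=17.2 gives 75.7 − 7.1×17.2 = -46.42 → no gain ✓.
Excellent (own payoff 75.7 − 1.4×17.2 = 51.62): to r=0 gives 25.2 → no gain ✓; to r=12.9 gives 54.9 − 1.4×12.9 = 36.84 → no gain ✓.
5 of the 6 constraints hold; not an equilibrium.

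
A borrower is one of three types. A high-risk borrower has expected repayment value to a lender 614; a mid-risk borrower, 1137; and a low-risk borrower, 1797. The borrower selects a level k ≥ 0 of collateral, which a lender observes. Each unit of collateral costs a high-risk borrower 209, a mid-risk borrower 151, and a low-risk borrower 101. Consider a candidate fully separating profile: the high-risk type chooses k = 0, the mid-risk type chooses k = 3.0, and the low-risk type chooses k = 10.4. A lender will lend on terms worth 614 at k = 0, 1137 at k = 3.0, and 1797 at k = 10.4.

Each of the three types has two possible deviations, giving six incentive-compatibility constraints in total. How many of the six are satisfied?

High-risk (own payoff 614): to k=3.0 gives 1137 − 209×3.0 = 510 → no gain ✓; to k=10.4 gives 1797 − 209×10.4 = -376.6 → no gain ✓.
Low-risk (own payoff 1797 − 101×10.4 = 746.6): to k=0 gives 614 → no gain ✓; to k=3.0 gives 1137 − 101×3.0 = 834 → profitable ✗.
Mid-risk (own payoff 1137 − 151×3.0 = 684): to k=0 gives 614 → no gain ✓; to k=10.4 gives 1797 − 151×10.4 = 226.6 → no gain ✓.
5 of the 6 constraints hold; not an equilibrium.

5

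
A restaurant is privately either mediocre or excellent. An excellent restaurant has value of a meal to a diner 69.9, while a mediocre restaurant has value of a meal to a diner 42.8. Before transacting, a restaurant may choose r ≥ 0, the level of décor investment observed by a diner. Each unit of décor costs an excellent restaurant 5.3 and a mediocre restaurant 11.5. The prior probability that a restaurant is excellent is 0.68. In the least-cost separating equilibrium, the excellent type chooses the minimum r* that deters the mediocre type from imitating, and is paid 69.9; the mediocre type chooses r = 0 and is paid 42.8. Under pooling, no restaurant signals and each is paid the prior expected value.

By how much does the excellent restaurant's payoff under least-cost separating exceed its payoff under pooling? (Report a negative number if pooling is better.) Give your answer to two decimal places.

Least-cost separating signal: r* solves 42.8 = 69.9 − 11.5·r*, so r* = (69.9 − 42.8)/11.5 ≈ 2.3565.
Excellent type's separating payoff: 69.9 − 5.3 × r* = 69.9 − 5.3 × (69.9 − 42.8)/11.5 = 69.9 − 143.63/11.5 ≈ 57.4104.
Pooling payoff: 0.68 × 69.9 + 0.32 × 42.8 = 61.228.
Difference: 57.4104 − 61.228 = -3.8176, i.e. -3.82 to two decimal places.
The excellent type would prefer the pooling outcome.

-3.82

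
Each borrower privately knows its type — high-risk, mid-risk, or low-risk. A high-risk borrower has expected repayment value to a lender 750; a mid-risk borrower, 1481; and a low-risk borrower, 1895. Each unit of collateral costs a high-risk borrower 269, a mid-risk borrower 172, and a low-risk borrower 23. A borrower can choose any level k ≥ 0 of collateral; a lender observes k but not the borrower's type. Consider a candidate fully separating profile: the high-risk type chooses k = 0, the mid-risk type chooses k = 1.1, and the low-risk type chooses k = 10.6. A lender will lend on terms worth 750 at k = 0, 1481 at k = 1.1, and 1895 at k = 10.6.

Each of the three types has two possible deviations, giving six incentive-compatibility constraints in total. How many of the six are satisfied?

5

Low-risk (own payoff 1895 − 23×10.6 = 1651.2): to k=0 gives 750 → no gain ✓; to k=1.1 gives 1481 − 23×1.1 = 1455.7 → no gain ✓.
Mid-risk (own payoff 1481 − 172×1.1 = 1291.8): to k=0 gives 750 → no gain ✓; to k=10.6 gives 1895 − 172×10.6 = 71.8 → no gain ✓.
High-risk (own payoff 750): to k=1.1 gives 1481 − 269×1.1 = 1185.1 → profitable ✗; to k=10.6 gives 1895 − 269×10.6 = -956.4 → no gain ✓.
5 of the 6 constraints hold; not an equilibrium.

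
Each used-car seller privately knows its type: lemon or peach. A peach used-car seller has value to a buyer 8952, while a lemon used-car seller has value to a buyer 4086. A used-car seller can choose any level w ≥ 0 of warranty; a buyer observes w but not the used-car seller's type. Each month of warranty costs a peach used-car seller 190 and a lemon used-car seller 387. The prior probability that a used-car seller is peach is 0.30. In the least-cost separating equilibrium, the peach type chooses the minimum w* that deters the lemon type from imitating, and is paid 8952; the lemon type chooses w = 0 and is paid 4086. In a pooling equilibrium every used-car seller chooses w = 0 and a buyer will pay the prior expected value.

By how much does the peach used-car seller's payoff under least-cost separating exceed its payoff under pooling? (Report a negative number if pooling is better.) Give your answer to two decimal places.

Least-cost separating signal: w* solves 4086 = 8952 − 387·w*, so w* = (8952 − 4086)/387 ≈ 12.5736.
Peach type's separating payoff: 8952 − 190 × w* = 8952 − 190 × (8952 − 4086)/387 = 8952 − 924540/387 ≈ 6563.0078.
Pooling payoff: 0.30 × 8952 + 0.70 × 4086 = 5545.8.
Difference: 6563.0078 − 5545.8 = 1017.2078, i.e. 1017.21 to two decimal places.
The peach type prefers to separate.

1017.21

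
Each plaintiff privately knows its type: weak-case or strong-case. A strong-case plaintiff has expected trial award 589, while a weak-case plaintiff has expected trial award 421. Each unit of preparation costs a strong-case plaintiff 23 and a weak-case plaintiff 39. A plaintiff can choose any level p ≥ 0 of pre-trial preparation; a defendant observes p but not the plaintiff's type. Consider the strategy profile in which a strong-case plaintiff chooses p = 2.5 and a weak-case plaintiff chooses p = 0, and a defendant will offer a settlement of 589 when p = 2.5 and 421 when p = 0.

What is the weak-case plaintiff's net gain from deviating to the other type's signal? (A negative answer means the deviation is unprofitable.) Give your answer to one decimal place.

Playing p = 0 the weak-case plaintiff receives 421.
Deviating to p = 2.5 brings payment 589 at cost 39 × 2.5 = 97.5, netting 491.5.
Gain from deviating: 491.5 − 421 = 70.5.
The gain is positive, so the weak-case type's incentive-compatibility constraint is violated — this profile is not a separating equilibrium.

70.5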